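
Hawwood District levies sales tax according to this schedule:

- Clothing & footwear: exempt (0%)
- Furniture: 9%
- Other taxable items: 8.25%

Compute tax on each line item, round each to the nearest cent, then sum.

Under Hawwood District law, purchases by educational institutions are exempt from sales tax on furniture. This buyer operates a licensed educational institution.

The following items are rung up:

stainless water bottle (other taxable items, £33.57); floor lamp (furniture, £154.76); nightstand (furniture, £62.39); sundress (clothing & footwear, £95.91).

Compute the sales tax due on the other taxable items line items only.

£2.77

Stainless water bottle £33.57: other taxable items → 8.25% → £2.77
Tax on other taxable items = £2.77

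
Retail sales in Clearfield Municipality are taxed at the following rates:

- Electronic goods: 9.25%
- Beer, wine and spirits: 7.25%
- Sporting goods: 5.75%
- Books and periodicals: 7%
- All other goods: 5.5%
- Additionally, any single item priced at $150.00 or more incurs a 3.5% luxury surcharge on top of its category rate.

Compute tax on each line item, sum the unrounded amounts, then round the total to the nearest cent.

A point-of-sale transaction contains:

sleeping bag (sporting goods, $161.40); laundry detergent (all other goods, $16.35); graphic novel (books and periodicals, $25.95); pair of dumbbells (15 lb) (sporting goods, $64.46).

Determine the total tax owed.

Sleeping bag $161.40: sporting goods → 5.75% + 3.5% surcharge = 9.25% → $14.9295
Laundry detergent $16.35: all other goods → 5.5% → $0.89925
Graphic novel $25.95: books and periodicals → 7% → $1.8165
Pair of dumbbells (15 lb) $64.46: sporting goods → 5.75% → $3.70645
Unrounded tax sum = $21.3517 → $21.35

$21.35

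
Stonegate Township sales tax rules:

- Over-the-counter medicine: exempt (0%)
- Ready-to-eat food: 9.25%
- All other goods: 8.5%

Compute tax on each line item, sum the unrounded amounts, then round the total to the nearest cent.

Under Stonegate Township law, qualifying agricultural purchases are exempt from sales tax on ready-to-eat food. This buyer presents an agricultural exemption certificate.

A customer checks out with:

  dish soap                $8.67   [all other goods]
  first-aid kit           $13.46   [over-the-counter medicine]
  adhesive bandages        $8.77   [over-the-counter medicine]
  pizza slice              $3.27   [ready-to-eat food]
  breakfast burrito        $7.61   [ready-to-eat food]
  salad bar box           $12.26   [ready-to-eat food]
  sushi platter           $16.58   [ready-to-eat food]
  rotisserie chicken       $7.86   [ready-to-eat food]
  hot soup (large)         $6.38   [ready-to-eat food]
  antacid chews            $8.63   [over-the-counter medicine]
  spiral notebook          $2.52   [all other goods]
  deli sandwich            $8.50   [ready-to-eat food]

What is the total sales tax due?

Dish soap $8.67: all other goods → 8.5% → $0.73695
First-aid kit $13.46: over-the-counter medicine → 0% → $0.00
Adhesive bandages $8.77: over-the-counter medicine → 0% → $0.00
Pizza slice $3.27: ready-to-eat food, buyer-exempt → 0% → $0.00
Breakfast burrito $7.61: ready-to-eat food, buyer-exempt → 0% → $0.00
Salad bar box $12.26: ready-to-eat food, buyer-exempt → 0% → $0.00
Sushi platter $16.58: ready-to-eat food, buyer-exempt → 0% → $0.00
Rotisserie chicken $7.86: ready-to-eat food, buyer-exempt → 0% → $0.00
Hot soup (large) $6.38: ready-to-eat food, buyer-exempt → 0% → $0.00
Antacid chews $8.63: over-the-counter medicine → 0% → $0.00
Spiral notebook $2.52: all other goods → 8.5% → $0.2142
Deli sandwich $8.50: ready-to-eat food, buyer-exempt → 0% → $0.00
Unrounded tax sum = $0.95115 → $0.95

$0.95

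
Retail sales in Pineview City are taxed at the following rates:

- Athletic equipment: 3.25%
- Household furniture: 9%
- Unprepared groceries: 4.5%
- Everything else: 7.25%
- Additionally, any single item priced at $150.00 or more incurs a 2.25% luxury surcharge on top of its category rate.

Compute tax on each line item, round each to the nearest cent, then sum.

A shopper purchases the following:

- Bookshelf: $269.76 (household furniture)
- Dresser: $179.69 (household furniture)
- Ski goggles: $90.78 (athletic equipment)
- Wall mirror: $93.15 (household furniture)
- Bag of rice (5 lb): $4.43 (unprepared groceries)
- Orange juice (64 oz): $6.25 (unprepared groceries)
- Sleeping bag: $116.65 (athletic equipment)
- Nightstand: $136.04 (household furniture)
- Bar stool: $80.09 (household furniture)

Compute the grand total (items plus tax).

Bookshelf $269.76: household furniture → 9% + 2.25% surcharge = 11.25% → $30.35
Dresser $179.69: household furniture → 9% + 2.25% surcharge = 11.25% → $20.22
Ski goggles $90.78: athletic equipment → 3.25% → $2.95
Wall mirror $93.15: household furniture → 9% → $8.38
Bag of rice (5 lb) $4.43: unprepared groceries → 4.5% → $0.20
Orange juice (64 oz) $6.25: unprepared groceries → 4.5% → $0.28
Sleeping bag $116.65: athletic equipment → 3.25% → $3.79
Nightstand $136.04: household furniture → 9% → $12.24
Bar stool $80.09: household furniture → 9% → $7.21
Subtotal = $976.84; tax = $85.62; total due = $1062.46

$1062.46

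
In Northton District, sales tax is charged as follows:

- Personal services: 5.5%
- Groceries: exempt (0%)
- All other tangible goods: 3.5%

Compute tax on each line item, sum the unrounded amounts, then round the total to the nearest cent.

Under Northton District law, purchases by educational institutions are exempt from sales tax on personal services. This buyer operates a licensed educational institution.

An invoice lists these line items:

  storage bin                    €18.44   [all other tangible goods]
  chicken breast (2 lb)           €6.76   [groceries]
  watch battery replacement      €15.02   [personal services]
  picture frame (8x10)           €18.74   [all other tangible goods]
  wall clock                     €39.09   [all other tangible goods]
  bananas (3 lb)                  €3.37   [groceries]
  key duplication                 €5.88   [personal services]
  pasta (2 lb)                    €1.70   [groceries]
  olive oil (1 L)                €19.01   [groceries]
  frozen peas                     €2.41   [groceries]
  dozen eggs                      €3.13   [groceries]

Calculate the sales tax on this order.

€2.67

Storage bin €18.44: all other tangible goods → 3.5% → €0.6454
Chicken breast (2 lb) €6.76: groceries → 0% → €0.00
Watch battery replacement €15.02: personal services, buyer-exempt → 0% → €0.00
Picture frame (8x10) €18.74: all other tangible goods → 3.5% → €0.6559
Wall clock €39.09: all other tangible goods → 3.5% → €1.36815
Bananas (3 lb) €3.37: groceries → 0% → €0.00
Key duplication €5.88: personal services, buyer-exempt → 0% → €0.00
Pasta (2 lb) €1.70: groceries → 0% → €0.00
Olive oil (1 L) €19.01: groceries → 0% → €0.00
Frozen peas €2.41: groceries → 0% → €0.00
Dozen eggs €3.13: groceries → 0% → €0.00
Unrounded tax sum = €2.66945 → €2.67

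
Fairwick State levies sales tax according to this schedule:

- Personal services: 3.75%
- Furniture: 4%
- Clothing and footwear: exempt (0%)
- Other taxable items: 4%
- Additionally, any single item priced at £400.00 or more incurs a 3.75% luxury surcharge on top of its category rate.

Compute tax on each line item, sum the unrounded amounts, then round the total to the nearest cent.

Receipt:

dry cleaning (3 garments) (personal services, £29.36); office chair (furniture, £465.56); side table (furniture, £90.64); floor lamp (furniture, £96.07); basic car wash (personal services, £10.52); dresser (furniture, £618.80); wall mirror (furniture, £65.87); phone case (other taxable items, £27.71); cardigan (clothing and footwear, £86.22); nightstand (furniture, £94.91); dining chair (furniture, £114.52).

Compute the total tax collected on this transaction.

£105.12

Dry cleaning (3 garments) £29.36: personal services → 3.75% → £1.101
Office chair £465.56: furniture → 4% + 3.75% surcharge = 7.75% → £36.0809
Side table £90.64: furniture → 4% → £3.6256
Floor lamp £96.07: furniture → 4% → £3.8428
Basic car wash £10.52: personal services → 3.75% → £0.3945
Dresser £618.80: furniture → 4% + 3.75% surcharge = 7.75% → £47.957
Wall mirror £65.87: furniture → 4% → £2.6348
Phone case £27.71: other taxable items → 4% → £1.1084
Cardigan £86.22: clothing and footwear → 0% → £0.00
Nightstand £94.91: furniture → 4% → £3.7964
Dining chair £114.52: furniture → 4% → £4.5808
Unrounded tax sum = £105.1222 → £105.12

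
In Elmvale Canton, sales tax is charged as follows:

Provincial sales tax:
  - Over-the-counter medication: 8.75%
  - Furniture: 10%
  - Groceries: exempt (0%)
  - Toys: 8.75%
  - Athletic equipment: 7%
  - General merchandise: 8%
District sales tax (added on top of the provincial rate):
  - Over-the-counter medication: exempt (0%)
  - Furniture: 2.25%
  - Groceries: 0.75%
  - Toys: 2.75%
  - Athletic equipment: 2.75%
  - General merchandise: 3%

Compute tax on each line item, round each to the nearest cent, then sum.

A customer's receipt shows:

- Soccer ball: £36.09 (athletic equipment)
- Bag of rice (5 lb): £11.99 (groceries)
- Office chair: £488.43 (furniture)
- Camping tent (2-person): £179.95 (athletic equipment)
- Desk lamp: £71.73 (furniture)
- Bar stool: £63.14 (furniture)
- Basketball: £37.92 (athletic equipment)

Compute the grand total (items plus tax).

Soccer ball £36.09: athletic equipment → 7% + 2.75% district = 9.75% → £3.52
Bag of rice (5 lb) £11.99: groceries → 0% + 0.75% district = 0.75% → £0.09
Office chair £488.43: furniture → 10% + 2.25% district = 12.25% → £59.83
Camping tent (2-person) £179.95: athletic equipment → 7% + 2.75% district = 9.75% → £17.55
Desk lamp £71.73: furniture → 10% + 2.25% district = 12.25% → £8.79
Bar stool £63.14: furniture → 10% + 2.25% district = 12.25% → £7.73
Basketball £37.92: athletic equipment → 7% + 2.75% district = 9.75% → £3.70
Subtotal = £889.25; tax = £101.21; total due = £990.46

£990.46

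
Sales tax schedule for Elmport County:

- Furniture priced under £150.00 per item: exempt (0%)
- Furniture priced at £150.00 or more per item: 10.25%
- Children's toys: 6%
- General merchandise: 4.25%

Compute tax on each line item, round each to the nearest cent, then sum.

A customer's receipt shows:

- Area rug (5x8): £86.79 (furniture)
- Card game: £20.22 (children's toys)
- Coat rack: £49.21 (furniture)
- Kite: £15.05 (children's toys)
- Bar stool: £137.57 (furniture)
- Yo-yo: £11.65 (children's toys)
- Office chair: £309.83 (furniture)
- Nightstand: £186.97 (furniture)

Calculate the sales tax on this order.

Area rug (5x8) £86.79: furniture, under £150.00 → 0% → £0.00
Card game £20.22: children's toys → 6% → £1.21
Coat rack £49.21: furniture, under £150.00 → 0% → £0.00
Kite £15.05: children's toys → 6% → £0.90
Bar stool £137.57: furniture, under £150.00 → 0% → £0.00
Yo-yo £11.65: children's toys → 6% → £0.70
Office chair £309.83: furniture, £150.00 or more → 10.25% → £31.76
Nightstand £186.97: furniture, £150.00 or more → 10.25% → £19.16
Total tax = £1.21 + £0.90 + £0.70 + £31.76 + £19.16 = £53.73

£53.73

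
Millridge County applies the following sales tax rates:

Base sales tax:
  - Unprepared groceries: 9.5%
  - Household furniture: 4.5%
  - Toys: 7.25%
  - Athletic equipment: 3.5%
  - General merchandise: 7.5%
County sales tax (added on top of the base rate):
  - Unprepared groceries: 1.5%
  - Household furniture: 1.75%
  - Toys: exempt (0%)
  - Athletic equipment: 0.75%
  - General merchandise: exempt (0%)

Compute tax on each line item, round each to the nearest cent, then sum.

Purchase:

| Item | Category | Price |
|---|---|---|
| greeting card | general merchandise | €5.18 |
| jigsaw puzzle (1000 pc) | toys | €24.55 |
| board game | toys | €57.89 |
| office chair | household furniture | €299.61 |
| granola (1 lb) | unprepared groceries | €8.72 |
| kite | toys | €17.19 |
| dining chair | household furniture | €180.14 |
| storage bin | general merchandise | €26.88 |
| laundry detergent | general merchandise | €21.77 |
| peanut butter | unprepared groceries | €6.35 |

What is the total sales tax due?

Greeting card €5.18: general merchandise → 7.5% + 0% county = 7.5% → €0.39
Jigsaw puzzle (1000 pc) €24.55: toys → 7.25% + 0% county = 7.25% → €1.78
Board game €57.89: toys → 7.25% + 0% county = 7.25% → €4.20
Office chair €299.61: household furniture → 4.5% + 1.75% county = 6.25% → €18.73
Granola (1 lb) €8.72: unprepared groceries → 9.5% + 1.5% county = 11% → €0.96
Kite €17.19: toys → 7.25% + 0% county = 7.25% → €1.25
Dining chair €180.14: household furniture → 4.5% + 1.75% county = 6.25% → €11.26
Storage bin €26.88: general merchandise → 7.5% + 0% county = 7.5% → €2.02
Laundry detergent €21.77: general merchandise → 7.5% + 0% county = 7.5% → €1.63
Peanut butter €6.35: unprepared groceries → 9.5% + 1.5% county = 11% → €0.70
Total tax = €0.39 + €1.78 + €4.20 + €18.73 + €0.96 + €1.25 + €11.26 + €2.02 + €1.63 + €0.70 = €42.92

€42.92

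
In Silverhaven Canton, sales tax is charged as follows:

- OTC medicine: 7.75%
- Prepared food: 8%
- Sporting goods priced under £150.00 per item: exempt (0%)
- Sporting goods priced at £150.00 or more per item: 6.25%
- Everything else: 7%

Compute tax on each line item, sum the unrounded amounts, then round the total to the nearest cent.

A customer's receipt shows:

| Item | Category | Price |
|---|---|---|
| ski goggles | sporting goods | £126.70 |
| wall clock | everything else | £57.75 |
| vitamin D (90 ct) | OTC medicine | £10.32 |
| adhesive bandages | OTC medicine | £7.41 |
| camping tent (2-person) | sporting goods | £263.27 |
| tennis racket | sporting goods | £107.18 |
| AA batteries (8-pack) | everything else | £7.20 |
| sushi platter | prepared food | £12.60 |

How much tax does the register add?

Ski goggles £126.70: sporting goods, under £150.00 → 0% → £0.00
Wall clock £57.75: everything else → 7% → £4.0425
Vitamin D (90 ct) £10.32: OTC medicine → 7.75% → £0.7998
Adhesive bandages £7.41: OTC medicine → 7.75% → £0.574275
Camping tent (2-person) £263.27: sporting goods, £150.00 or more → 6.25% → £16.454375
Tennis racket £107.18: sporting goods, under £150.00 → 0% → £0.00
AA batteries (8-pack) £7.20: everything else → 7% → £0.504
Sushi platter £12.60: prepared food → 8% → £1.008
Unrounded tax sum = £23.38295 → £23.38

£23.38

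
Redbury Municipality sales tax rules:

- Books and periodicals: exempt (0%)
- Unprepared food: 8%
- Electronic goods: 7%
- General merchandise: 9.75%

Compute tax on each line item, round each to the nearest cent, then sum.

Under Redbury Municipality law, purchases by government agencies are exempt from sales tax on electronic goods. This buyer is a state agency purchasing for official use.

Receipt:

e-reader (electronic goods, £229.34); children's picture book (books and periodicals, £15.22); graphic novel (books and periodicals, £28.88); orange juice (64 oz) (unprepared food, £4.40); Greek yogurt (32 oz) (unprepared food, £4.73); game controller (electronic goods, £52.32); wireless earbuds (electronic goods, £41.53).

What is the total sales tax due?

E-reader £229.34: electronic goods, buyer-exempt → 0% → £0.00
Children's picture book £15.22: books and periodicals → 0% → £0.00
Graphic novel £28.88: books and periodicals → 0% → £0.00
Orange juice (64 oz) £4.40: unprepared food → 8% → £0.35
Greek yogurt (32 oz) £4.73: unprepared food → 8% → £0.38
Game controller £52.32: electronic goods, buyer-exempt → 0% → £0.00
Wireless earbuds £41.53: electronic goods, buyer-exempt → 0% → £0.00
Total tax = £0.35 + £0.38 = £0.73

£0.73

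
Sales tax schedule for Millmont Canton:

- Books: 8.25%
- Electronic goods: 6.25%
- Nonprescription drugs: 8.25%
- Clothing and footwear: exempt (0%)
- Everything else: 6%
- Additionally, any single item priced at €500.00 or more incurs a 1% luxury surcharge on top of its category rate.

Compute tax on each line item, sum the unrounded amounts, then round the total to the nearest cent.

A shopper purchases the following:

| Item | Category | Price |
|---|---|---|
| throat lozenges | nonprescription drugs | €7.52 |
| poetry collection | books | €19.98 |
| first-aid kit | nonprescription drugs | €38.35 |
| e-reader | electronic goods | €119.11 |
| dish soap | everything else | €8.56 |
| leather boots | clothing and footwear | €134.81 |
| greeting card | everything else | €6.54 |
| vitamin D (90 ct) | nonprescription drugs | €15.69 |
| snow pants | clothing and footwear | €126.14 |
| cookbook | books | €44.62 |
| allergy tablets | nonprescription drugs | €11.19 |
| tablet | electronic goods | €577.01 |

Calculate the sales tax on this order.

€61.51

Throat lozenges €7.52: nonprescription drugs → 8.25% → €0.6204
Poetry collection €19.98: books → 8.25% → €1.64835
First-aid kit €38.35: nonprescription drugs → 8.25% → €3.163875
E-reader €119.11: electronic goods → 6.25% → €7.444375
Dish soap €8.56: everything else → 6% → €0.5136
Leather boots €134.81: clothing and footwear → 0% → €0.00
Greeting card €6.54: everything else → 6% → €0.3924
Vitamin D (90 ct) €15.69: nonprescription drugs → 8.25% → €1.294425
Snow pants €126.14: clothing and footwear → 0% → €0.00
Cookbook €44.62: books → 8.25% → €3.68115
Allergy tablets €11.19: nonprescription drugs → 8.25% → €0.923175
Tablet €577.01: electronic goods → 6.25% + 1% surcharge = 7.25% → €41.833225
Unrounded tax sum = €61.514975 → €61.51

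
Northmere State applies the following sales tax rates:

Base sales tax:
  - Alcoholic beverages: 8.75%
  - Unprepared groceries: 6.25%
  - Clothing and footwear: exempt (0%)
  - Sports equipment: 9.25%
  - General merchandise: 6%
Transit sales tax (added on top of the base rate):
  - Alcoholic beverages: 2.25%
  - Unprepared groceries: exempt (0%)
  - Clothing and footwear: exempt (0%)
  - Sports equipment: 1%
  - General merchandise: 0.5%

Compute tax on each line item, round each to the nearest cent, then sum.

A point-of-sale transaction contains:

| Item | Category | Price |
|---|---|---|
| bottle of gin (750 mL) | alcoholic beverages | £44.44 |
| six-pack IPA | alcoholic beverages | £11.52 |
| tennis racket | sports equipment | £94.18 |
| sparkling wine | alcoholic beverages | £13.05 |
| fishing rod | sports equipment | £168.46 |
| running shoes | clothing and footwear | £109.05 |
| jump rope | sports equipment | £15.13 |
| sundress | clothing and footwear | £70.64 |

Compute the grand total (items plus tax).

£562.54

Bottle of gin (750 mL) £44.44: alcoholic beverages → 8.75% + 2.25% transit = 11% → £4.89
Six-pack IPA £11.52: alcoholic beverages → 8.75% + 2.25% transit = 11% → £1.27
Tennis racket £94.18: sports equipment → 9.25% + 1% transit = 10.25% → £9.65
Sparkling wine £13.05: alcoholic beverages → 8.75% + 2.25% transit = 11% → £1.44
Fishing rod £168.46: sports equipment → 9.25% + 1% transit = 10.25% → £17.27
Running shoes £109.05: clothing and footwear → 0% + 0% transit = 0% → £0.00
Jump rope £15.13: sports equipment → 9.25% + 1% transit = 10.25% → £1.55
Sundress £70.64: clothing and footwear → 0% + 0% transit = 0% → £0.00
Subtotal = £526.47; tax = £36.07; total due = £562.54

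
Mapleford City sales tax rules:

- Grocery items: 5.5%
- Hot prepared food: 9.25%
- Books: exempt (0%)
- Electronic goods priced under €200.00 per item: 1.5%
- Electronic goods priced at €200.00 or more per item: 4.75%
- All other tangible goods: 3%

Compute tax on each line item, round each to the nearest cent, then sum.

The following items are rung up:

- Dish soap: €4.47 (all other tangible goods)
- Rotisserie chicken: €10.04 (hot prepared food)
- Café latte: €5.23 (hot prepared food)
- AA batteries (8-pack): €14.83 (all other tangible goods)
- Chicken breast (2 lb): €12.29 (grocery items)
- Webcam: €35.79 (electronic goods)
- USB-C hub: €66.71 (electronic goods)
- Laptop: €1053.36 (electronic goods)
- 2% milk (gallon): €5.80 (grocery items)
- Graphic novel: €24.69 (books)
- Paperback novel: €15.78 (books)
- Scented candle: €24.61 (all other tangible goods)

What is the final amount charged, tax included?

Dish soap €4.47: all other tangible goods → 3% → €0.13
Rotisserie chicken €10.04: hot prepared food → 9.25% → €0.93
Café latte €5.23: hot prepared food → 9.25% → €0.48
AA batteries (8-pack) €14.83: all other tangible goods → 3% → €0.44
Chicken breast (2 lb) €12.29: grocery items → 5.5% → €0.68
Webcam €35.79: electronic goods, under €200.00 → 1.5% → €0.54
USB-C hub €66.71: electronic goods, under €200.00 → 1.5% → €1.00
Laptop €1053.36: electronic goods, €200.00 or more → 4.75% → €50.03
2% milk (gallon) €5.80: grocery items → 5.5% → €0.32
Graphic novel €24.69: books → 0% → €0.00
Paperback novel €15.78: books → 0% → €0.00
Scented candle €24.61: all other tangible goods → 3% → €0.74
Subtotal = €1273.60; tax = €55.29; total due = €1328.89

€1328.89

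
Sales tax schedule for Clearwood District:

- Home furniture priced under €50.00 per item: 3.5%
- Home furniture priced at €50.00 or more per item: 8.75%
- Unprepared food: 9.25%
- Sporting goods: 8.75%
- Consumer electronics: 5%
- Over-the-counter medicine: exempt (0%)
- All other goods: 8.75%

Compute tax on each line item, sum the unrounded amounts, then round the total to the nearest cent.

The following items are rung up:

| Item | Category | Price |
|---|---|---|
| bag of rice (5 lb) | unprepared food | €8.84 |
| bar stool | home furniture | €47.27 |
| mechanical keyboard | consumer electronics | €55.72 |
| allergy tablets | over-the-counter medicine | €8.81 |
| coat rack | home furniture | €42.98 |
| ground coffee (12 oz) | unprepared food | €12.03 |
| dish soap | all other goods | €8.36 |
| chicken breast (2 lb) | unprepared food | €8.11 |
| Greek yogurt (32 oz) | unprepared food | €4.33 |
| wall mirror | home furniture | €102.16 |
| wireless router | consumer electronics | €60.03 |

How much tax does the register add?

€21.70

Bag of rice (5 lb) €8.84: unprepared food → 9.25% → €0.8177
Bar stool €47.27: home furniture, under €50.00 → 3.5% → €1.65445
Mechanical keyboard €55.72: consumer electronics → 5% → €2.786
Allergy tablets €8.81: over-the-counter medicine → 0% → €0.00
Coat rack €42.98: home furniture, under €50.00 → 3.5% → €1.5043
Ground coffee (12 oz) €12.03: unprepared food → 9.25% → €1.112775
Dish soap €8.36: all other goods → 8.75% → €0.7315
Chicken breast (2 lb) €8.11: unprepared food → 9.25% → €0.750175
Greek yogurt (32 oz) €4.33: unprepared food → 9.25% → €0.400525
Wall mirror €102.16: home furniture, €50.00 or more → 8.75% → €8.939
Wireless router €60.03: consumer electronics → 5% → €3.0015
Unrounded tax sum = €21.697925 → €21.70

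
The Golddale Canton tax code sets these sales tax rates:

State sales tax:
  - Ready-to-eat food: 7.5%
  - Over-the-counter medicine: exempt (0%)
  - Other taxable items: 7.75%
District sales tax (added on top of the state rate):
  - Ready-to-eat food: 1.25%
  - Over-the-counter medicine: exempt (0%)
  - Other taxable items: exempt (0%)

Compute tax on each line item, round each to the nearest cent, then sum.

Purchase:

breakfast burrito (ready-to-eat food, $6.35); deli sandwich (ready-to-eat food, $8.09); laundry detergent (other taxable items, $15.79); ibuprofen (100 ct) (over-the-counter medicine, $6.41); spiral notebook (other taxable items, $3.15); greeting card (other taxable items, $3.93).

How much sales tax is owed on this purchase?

Breakfast burrito $6.35: ready-to-eat food → 7.5% + 1.25% district = 8.75% → $0.56
Deli sandwich $8.09: ready-to-eat food → 7.5% + 1.25% district = 8.75% → $0.71
Laundry detergent $15.79: other taxable items → 7.75% + 0% district = 7.75% → $1.22
Ibuprofen (100 ct) $6.41: over-the-counter medicine → 0% + 0% district = 0% → $0.00
Spiral notebook $3.15: other taxable items → 7.75% + 0% district = 7.75% → $0.24
Greeting card $3.93: other taxable items → 7.75% + 0% district = 7.75% → $0.30
Total tax = $0.56 + $0.71 + $1.22 + $0.24 + $0.30 = $3.03

$3.03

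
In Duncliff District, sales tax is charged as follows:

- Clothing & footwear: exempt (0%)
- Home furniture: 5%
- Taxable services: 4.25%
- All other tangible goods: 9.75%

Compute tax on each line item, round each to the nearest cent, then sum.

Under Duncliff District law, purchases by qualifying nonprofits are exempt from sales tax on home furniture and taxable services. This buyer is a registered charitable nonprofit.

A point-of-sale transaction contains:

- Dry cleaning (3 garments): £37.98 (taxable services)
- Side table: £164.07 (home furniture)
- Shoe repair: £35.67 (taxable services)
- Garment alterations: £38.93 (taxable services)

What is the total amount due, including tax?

£276.65

Dry cleaning (3 garments) £37.98: taxable services, buyer-exempt → 0% → £0.00
Side table £164.07: home furniture, buyer-exempt → 0% → £0.00
Shoe repair £35.67: taxable services, buyer-exempt → 0% → £0.00
Garment alterations £38.93: taxable services, buyer-exempt → 0% → £0.00
Subtotal = £276.65; tax = £0.00; total due = £276.65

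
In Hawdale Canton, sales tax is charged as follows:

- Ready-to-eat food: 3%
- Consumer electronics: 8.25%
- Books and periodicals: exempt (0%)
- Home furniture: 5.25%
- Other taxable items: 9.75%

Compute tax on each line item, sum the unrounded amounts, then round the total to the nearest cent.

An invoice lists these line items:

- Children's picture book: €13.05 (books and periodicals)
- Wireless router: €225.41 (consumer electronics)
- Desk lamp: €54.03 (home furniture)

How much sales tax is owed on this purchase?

Children's picture book €13.05: books and periodicals → 0% → €0.00
Wireless router €225.41: consumer electronics → 8.25% → €18.596325
Desk lamp €54.03: home furniture → 5.25% → €2.836575
Unrounded tax sum = €21.4329 → €21.43

€21.43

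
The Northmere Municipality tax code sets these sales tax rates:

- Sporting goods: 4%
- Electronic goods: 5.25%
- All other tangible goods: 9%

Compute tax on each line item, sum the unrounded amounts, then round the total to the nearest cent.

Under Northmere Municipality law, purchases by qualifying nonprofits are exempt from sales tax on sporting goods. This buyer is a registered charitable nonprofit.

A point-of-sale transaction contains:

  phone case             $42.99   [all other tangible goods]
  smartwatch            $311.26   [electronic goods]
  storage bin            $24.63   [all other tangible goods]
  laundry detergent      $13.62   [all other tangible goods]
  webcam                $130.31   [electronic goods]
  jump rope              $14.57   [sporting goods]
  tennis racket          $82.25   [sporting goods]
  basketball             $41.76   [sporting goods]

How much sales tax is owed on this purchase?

$30.49

Phone case $42.99: all other tangible goods → 9% → $3.8691
Smartwatch $311.26: electronic goods → 5.25% → $16.34115
Storage bin $24.63: all other tangible goods → 9% → $2.2167
Laundry detergent $13.62: all other tangible goods → 9% → $1.2258
Webcam $130.31: electronic goods → 5.25% → $6.841275
Jump rope $14.57: sporting goods, buyer-exempt → 0% → $0.00
Tennis racket $82.25: sporting goods, buyer-exempt → 0% → $0.00
Basketball $41.76: sporting goods, buyer-exempt → 0% → $0.00
Unrounded tax sum = $30.494025 → $30.49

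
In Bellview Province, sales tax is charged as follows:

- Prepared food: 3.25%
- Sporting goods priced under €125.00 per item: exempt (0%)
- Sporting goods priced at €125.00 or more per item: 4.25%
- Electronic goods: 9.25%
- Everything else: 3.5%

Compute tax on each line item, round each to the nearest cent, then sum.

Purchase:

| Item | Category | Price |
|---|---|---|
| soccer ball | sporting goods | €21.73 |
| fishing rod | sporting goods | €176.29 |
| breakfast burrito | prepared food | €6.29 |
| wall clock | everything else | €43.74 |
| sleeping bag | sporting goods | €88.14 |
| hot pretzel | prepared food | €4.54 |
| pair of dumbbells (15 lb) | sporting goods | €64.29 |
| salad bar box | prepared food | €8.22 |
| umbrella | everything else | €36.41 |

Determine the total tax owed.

€10.91

Soccer ball €21.73: sporting goods, under €125.00 → 0% → €0.00
Fishing rod €176.29: sporting goods, €125.00 or more → 4.25% → €7.49
Breakfast burrito €6.29: prepared food → 3.25% → €0.20
Wall clock €43.74: everything else → 3.5% → €1.53
Sleeping bag €88.14: sporting goods, under €125.00 → 0% → €0.00
Hot pretzel €4.54: prepared food → 3.25% → €0.15
Pair of dumbbells (15 lb) €64.29: sporting goods, under €125.00 → 0% → €0.00
Salad bar box €8.22: prepared food → 3.25% → €0.27
Umbrella €36.41: everything else → 3.5% → €1.27
Total tax = €7.49 + €0.20 + €1.53 + €0.15 + €0.27 + €1.27 = €10.91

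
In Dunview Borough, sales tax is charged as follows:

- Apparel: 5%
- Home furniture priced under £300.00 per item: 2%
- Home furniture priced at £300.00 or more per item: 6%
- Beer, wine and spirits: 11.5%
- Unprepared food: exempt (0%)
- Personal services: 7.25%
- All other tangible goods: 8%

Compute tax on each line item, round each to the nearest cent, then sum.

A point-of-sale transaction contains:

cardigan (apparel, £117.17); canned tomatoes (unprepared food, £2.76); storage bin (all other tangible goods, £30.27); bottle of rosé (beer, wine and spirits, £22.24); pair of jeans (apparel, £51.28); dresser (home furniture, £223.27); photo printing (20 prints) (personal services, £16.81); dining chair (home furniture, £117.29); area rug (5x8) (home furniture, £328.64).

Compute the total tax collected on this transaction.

£41.16

Cardigan £117.17: apparel → 5% → £5.86
Canned tomatoes £2.76: unprepared food → 0% → £0.00
Storage bin £30.27: all other tangible goods → 8% → £2.42
Bottle of rosé £22.24: beer, wine and spirits → 11.5% → £2.56
Pair of jeans £51.28: apparel → 5% → £2.56
Dresser £223.27: home furniture, under £300.00 → 2% → £4.47
Photo printing (20 prints) £16.81: personal services → 7.25% → £1.22
Dining chair £117.29: home furniture, under £300.00 → 2% → £2.35
Area rug (5x8) £328.64: home furniture, £300.00 or more → 6% → £19.72
Total tax = £5.86 + £2.42 + £2.56 + £2.56 + £4.47 + £1.22 + £2.35 + £19.72 = £41.16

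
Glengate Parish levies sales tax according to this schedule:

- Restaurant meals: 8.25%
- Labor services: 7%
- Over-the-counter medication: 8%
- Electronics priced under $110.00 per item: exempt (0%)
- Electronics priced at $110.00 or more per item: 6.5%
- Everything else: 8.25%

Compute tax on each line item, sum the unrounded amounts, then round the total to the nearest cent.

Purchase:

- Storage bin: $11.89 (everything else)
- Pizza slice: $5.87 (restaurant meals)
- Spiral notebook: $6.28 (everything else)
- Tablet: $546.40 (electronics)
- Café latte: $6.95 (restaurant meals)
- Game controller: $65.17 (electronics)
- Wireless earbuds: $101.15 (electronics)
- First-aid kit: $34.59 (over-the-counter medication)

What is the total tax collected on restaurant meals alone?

Pizza slice $5.87: restaurant meals → 8.25% → $0.484275
Café latte $6.95: restaurant meals → 8.25% → $0.573375
Tax on restaurant meals: unrounded sum = $1.05765 → $1.06

$1.06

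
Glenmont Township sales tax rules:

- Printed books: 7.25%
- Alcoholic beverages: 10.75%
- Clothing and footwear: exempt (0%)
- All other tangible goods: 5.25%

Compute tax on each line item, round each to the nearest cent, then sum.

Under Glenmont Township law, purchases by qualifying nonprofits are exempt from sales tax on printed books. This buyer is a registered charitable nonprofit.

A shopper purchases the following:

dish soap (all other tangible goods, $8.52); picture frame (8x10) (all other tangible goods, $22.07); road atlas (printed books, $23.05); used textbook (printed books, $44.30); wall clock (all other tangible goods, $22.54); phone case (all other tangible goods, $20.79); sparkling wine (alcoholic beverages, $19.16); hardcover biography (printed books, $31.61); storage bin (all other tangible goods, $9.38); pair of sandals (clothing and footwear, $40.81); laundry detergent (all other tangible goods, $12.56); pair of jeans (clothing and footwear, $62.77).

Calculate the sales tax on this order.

$7.09

Dish soap $8.52: all other tangible goods → 5.25% → $0.45
Picture frame (8x10) $22.07: all other tangible goods → 5.25% → $1.16
Road atlas $23.05: printed books, buyer-exempt → 0% → $0.00
Used textbook $44.30: printed books, buyer-exempt → 0% → $0.00
Wall clock $22.54: all other tangible goods → 5.25% → $1.18
Phone case $20.79: all other tangible goods → 5.25% → $1.09
Sparkling wine $19.16: alcoholic beverages → 10.75% → $2.06
Hardcover biography $31.61: printed books, buyer-exempt → 0% → $0.00
Storage bin $9.38: all other tangible goods → 5.25% → $0.49
Pair of sandals $40.81: clothing and footwear → 0% → $0.00
Laundry detergent $12.56: all other tangible goods → 5.25% → $0.66
Pair of jeans $62.77: clothing and footwear → 0% → $0.00
Total tax = $0.45 + $1.16 + $1.18 + $1.09 + $2.06 + $0.49 + $0.66 = $7.09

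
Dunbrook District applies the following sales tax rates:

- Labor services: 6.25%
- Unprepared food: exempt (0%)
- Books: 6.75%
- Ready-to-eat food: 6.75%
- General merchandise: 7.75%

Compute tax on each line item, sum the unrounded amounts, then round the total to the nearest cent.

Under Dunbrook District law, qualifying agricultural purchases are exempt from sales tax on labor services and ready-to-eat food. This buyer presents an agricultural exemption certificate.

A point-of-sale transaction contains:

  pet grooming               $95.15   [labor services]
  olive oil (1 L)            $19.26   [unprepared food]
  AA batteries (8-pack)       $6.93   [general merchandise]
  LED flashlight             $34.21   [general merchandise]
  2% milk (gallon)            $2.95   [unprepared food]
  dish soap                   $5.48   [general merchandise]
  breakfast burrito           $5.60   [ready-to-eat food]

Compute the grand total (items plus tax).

Pet grooming $95.15: labor services, buyer-exempt → 0% → $0.00
Olive oil (1 L) $19.26: unprepared food → 0% → $0.00
AA batteries (8-pack) $6.93: general merchandise → 7.75% → $0.537075
LED flashlight $34.21: general merchandise → 7.75% → $2.651275
2% milk (gallon) $2.95: unprepared food → 0% → $0.00
Dish soap $5.48: general merchandise → 7.75% → $0.4247
Breakfast burrito $5.60: ready-to-eat food, buyer-exempt → 0% → $0.00
Subtotal = $169.58; unrounded tax = $3.61305 → $3.61; total due = $173.19

$173.19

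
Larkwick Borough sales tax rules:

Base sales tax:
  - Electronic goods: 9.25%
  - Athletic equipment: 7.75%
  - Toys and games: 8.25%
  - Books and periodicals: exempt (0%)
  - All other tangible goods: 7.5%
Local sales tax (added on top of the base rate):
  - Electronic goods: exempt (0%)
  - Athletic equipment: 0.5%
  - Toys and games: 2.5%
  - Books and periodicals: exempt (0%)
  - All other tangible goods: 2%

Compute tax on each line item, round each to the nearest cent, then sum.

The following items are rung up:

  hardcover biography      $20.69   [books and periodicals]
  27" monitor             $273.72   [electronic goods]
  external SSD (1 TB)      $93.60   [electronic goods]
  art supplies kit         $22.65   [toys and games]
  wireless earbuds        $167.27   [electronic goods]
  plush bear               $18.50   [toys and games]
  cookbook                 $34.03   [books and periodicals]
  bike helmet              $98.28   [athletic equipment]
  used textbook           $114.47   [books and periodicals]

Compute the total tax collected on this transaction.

$61.98

Hardcover biography $20.69: books and periodicals → 0% + 0% local = 0% → $0.00
27" monitor $273.72: electronic goods → 9.25% + 0% local = 9.25% → $25.32
External SSD (1 TB) $93.60: electronic goods → 9.25% + 0% local = 9.25% → $8.66
Art supplies kit $22.65: toys and games → 8.25% + 2.5% local = 10.75% → $2.43
Wireless earbuds $167.27: electronic goods → 9.25% + 0% local = 9.25% → $15.47
Plush bear $18.50: toys and games → 8.25% + 2.5% local = 10.75% → $1.99
Cookbook $34.03: books and periodicals → 0% + 0% local = 0% → $0.00
Bike helmet $98.28: athletic equipment → 7.75% + 0.5% local = 8.25% → $8.11
Used textbook $114.47: books and periodicals → 0% + 0% local = 0% → $0.00
Total tax = $25.32 + $8.66 + $2.43 + $15.47 + $1.99 + $8.11 = $61.98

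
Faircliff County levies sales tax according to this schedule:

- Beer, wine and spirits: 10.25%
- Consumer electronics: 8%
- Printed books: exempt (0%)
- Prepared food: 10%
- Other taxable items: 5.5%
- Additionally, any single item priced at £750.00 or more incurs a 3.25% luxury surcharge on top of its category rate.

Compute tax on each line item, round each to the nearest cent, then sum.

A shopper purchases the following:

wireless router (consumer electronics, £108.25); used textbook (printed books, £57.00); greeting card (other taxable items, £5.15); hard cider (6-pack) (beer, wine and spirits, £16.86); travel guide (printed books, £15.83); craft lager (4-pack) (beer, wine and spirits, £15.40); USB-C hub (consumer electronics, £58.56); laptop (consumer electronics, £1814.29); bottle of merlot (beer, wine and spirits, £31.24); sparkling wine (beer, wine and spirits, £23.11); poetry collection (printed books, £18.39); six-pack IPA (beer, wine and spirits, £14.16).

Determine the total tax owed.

£228.06

Wireless router £108.25: consumer electronics → 8% → £8.66
Used textbook £57.00: printed books → 0% → £0.00
Greeting card £5.15: other taxable items → 5.5% → £0.28
Hard cider (6-pack) £16.86: beer, wine and spirits → 10.25% → £1.73
Travel guide £15.83: printed books → 0% → £0.00
Craft lager (4-pack) £15.40: beer, wine and spirits → 10.25% → £1.58
USB-C hub £58.56: consumer electronics → 8% → £4.68
Laptop £1814.29: consumer electronics → 8% + 3.25% surcharge = 11.25% → £204.11
Bottle of merlot £31.24: beer, wine and spirits → 10.25% → £3.20
Sparkling wine £23.11: beer, wine and spirits → 10.25% → £2.37
Poetry collection £18.39: printed books → 0% → £0.00
Six-pack IPA £14.16: beer, wine and spirits → 10.25% → £1.45
Total tax = £8.66 + £0.28 + £1.73 + £1.58 + £4.68 + £204.11 + £3.20 + £2.37 + £1.45 = £228.06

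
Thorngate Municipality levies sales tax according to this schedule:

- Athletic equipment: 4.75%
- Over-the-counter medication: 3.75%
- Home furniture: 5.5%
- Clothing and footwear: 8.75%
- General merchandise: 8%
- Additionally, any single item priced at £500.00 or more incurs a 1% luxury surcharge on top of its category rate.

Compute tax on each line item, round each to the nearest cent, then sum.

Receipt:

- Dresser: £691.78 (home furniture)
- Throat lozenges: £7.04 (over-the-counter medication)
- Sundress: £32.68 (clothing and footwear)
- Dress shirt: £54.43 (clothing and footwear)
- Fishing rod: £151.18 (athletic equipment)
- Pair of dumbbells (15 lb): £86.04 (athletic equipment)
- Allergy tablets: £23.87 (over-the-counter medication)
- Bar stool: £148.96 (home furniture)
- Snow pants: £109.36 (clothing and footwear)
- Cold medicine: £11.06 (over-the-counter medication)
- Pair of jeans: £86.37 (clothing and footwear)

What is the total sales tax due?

Dresser £691.78: home furniture → 5.5% + 1% surcharge = 6.5% → £44.97
Throat lozenges £7.04: over-the-counter medication → 3.75% → £0.26
Sundress £32.68: clothing and footwear → 8.75% → £2.86
Dress shirt £54.43: clothing and footwear → 8.75% → £4.76
Fishing rod £151.18: athletic equipment → 4.75% → £7.18
Pair of dumbbells (15 lb) £86.04: athletic equipment → 4.75% → £4.09
Allergy tablets £23.87: over-the-counter medication → 3.75% → £0.90
Bar stool £148.96: home furniture → 5.5% → £8.19
Snow pants £109.36: clothing and footwear → 8.75% → £9.57
Cold medicine £11.06: over-the-counter medication → 3.75% → £0.41
Pair of jeans £86.37: clothing and footwear → 8.75% → £7.56
Total tax = £44.97 + £0.26 + £2.86 + £4.76 + £7.18 + £4.09 + £0.90 + £8.19 + £9.57 + £0.41 + £7.56 = £90.75

£90.75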